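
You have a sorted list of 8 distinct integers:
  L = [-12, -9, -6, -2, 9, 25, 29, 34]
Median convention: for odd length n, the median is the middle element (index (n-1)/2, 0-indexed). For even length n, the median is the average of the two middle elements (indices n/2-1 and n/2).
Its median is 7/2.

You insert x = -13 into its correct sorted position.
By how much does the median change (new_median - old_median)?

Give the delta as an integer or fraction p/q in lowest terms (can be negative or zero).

Old median = 7/2
After inserting x = -13: new sorted = [-13, -12, -9, -6, -2, 9, 25, 29, 34]
New median = -2
Delta = -2 - 7/2 = -11/2

Answer: -11/2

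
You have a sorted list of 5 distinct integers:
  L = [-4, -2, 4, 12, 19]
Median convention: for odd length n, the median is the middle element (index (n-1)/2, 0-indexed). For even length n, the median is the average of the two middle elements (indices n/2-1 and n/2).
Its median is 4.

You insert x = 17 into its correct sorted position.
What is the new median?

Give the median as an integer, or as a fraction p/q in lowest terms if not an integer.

Old list (sorted, length 5): [-4, -2, 4, 12, 19]
Old median = 4
Insert x = 17
Old length odd (5). Middle was index 2 = 4.
New length even (6). New median = avg of two middle elements.
x = 17: 4 elements are < x, 1 elements are > x.
New sorted list: [-4, -2, 4, 12, 17, 19]
New median = 8

Answer: 8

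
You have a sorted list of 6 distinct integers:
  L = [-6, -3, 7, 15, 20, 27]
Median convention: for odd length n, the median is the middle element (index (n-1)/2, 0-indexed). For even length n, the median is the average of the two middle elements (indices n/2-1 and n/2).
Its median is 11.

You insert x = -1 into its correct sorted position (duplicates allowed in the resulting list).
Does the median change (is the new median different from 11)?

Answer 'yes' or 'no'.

Old median = 11
Insert x = -1
New median = 7
Changed? yes

Answer: yes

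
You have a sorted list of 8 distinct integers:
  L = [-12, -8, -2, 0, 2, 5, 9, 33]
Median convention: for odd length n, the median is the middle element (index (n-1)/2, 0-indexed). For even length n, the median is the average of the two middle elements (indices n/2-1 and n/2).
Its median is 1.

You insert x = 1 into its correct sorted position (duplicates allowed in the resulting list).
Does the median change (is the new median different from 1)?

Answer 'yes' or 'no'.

Old median = 1
Insert x = 1
New median = 1
Changed? no

Answer: no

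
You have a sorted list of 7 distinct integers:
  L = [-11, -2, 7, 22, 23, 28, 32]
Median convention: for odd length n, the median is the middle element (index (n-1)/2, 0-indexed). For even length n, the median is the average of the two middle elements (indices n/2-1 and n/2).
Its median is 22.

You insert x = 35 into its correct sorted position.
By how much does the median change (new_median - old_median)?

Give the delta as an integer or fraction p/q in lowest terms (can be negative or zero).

Old median = 22
After inserting x = 35: new sorted = [-11, -2, 7, 22, 23, 28, 32, 35]
New median = 45/2
Delta = 45/2 - 22 = 1/2

Answer: 1/2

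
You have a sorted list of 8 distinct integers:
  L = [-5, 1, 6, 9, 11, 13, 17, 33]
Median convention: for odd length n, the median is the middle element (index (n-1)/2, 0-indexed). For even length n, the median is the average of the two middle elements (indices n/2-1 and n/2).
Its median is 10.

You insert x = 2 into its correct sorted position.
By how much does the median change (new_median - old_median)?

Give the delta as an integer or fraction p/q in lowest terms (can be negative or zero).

Old median = 10
After inserting x = 2: new sorted = [-5, 1, 2, 6, 9, 11, 13, 17, 33]
New median = 9
Delta = 9 - 10 = -1

Answer: -1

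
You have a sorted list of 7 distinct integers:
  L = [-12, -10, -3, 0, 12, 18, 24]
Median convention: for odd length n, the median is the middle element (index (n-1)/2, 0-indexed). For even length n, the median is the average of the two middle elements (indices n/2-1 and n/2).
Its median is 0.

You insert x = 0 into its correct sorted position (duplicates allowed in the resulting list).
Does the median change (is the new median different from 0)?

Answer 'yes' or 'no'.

Answer: no

Derivation:
Old median = 0
Insert x = 0
New median = 0
Changed? no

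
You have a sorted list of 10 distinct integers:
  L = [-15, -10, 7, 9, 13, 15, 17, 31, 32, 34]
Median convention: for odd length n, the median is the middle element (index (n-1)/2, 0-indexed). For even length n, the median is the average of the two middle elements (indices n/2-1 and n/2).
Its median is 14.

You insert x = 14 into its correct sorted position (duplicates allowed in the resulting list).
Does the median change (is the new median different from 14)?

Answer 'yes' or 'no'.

Old median = 14
Insert x = 14
New median = 14
Changed? no

Answer: no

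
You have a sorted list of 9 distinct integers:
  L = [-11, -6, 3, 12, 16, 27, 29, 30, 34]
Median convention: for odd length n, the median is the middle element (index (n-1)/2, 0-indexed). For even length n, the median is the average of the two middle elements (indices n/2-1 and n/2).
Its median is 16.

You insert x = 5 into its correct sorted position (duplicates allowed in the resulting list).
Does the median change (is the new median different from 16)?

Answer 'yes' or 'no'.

Answer: yes

Derivation:
Old median = 16
Insert x = 5
New median = 14
Changed? yes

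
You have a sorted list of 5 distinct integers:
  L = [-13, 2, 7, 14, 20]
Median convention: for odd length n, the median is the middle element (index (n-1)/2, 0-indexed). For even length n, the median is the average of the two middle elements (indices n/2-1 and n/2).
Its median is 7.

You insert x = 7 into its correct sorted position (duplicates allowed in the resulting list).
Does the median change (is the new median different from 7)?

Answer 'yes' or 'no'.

Old median = 7
Insert x = 7
New median = 7
Changed? no

Answer: no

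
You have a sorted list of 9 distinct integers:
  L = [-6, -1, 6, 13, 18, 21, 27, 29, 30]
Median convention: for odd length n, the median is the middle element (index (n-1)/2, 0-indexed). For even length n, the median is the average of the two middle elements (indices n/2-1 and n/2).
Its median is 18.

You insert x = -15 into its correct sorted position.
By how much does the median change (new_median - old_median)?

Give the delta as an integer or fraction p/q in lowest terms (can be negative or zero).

Old median = 18
After inserting x = -15: new sorted = [-15, -6, -1, 6, 13, 18, 21, 27, 29, 30]
New median = 31/2
Delta = 31/2 - 18 = -5/2

Answer: -5/2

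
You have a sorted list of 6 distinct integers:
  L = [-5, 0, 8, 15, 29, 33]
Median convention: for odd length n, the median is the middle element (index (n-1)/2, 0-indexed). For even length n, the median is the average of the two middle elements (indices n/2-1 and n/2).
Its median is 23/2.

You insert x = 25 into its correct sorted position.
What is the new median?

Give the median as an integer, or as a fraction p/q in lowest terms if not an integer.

Old list (sorted, length 6): [-5, 0, 8, 15, 29, 33]
Old median = 23/2
Insert x = 25
Old length even (6). Middle pair: indices 2,3 = 8,15.
New length odd (7). New median = single middle element.
x = 25: 4 elements are < x, 2 elements are > x.
New sorted list: [-5, 0, 8, 15, 25, 29, 33]
New median = 15

Answer: 15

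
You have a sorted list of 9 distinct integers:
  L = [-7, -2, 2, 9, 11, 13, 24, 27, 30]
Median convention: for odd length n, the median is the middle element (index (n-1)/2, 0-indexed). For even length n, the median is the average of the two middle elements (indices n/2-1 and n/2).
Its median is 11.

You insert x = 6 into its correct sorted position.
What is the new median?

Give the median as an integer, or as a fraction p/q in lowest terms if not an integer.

Answer: 10

Derivation:
Old list (sorted, length 9): [-7, -2, 2, 9, 11, 13, 24, 27, 30]
Old median = 11
Insert x = 6
Old length odd (9). Middle was index 4 = 11.
New length even (10). New median = avg of two middle elements.
x = 6: 3 elements are < x, 6 elements are > x.
New sorted list: [-7, -2, 2, 6, 9, 11, 13, 24, 27, 30]
New median = 10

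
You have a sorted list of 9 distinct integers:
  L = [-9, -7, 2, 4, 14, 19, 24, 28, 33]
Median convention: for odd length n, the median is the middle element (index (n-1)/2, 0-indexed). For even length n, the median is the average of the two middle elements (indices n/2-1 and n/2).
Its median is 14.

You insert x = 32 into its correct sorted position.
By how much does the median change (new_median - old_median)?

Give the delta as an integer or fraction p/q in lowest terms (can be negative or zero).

Answer: 5/2

Derivation:
Old median = 14
After inserting x = 32: new sorted = [-9, -7, 2, 4, 14, 19, 24, 28, 32, 33]
New median = 33/2
Delta = 33/2 - 14 = 5/2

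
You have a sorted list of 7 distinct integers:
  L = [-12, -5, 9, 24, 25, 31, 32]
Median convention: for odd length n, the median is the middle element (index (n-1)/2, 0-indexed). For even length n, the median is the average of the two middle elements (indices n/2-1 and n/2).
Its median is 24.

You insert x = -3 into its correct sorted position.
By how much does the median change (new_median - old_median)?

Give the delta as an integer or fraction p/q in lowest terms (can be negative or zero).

Old median = 24
After inserting x = -3: new sorted = [-12, -5, -3, 9, 24, 25, 31, 32]
New median = 33/2
Delta = 33/2 - 24 = -15/2

Answer: -15/2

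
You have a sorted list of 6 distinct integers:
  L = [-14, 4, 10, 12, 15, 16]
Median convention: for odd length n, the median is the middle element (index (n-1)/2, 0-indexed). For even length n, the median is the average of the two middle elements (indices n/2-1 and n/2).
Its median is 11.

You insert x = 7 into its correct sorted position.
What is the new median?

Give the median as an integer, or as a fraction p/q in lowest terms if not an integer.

Old list (sorted, length 6): [-14, 4, 10, 12, 15, 16]
Old median = 11
Insert x = 7
Old length even (6). Middle pair: indices 2,3 = 10,12.
New length odd (7). New median = single middle element.
x = 7: 2 elements are < x, 4 elements are > x.
New sorted list: [-14, 4, 7, 10, 12, 15, 16]
New median = 10

Answer: 10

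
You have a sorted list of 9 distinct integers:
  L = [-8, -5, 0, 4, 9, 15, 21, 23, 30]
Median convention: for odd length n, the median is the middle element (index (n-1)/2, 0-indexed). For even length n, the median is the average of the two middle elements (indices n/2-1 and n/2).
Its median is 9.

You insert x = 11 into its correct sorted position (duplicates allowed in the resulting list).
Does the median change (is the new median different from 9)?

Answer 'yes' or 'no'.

Answer: yes

Derivation:
Old median = 9
Insert x = 11
New median = 10
Changed? yes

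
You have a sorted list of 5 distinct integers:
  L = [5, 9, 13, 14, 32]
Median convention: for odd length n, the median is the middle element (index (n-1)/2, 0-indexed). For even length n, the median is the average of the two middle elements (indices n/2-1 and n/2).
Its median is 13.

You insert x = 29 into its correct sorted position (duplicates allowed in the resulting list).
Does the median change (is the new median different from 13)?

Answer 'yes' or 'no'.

Answer: yes

Derivation:
Old median = 13
Insert x = 29
New median = 27/2
Changed? yes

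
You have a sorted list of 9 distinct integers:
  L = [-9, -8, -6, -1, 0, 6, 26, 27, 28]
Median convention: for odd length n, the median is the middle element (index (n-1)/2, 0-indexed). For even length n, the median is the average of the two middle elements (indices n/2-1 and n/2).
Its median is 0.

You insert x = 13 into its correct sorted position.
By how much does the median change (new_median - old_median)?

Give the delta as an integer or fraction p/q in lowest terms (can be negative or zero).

Answer: 3

Derivation:
Old median = 0
After inserting x = 13: new sorted = [-9, -8, -6, -1, 0, 6, 13, 26, 27, 28]
New median = 3
Delta = 3 - 0 = 3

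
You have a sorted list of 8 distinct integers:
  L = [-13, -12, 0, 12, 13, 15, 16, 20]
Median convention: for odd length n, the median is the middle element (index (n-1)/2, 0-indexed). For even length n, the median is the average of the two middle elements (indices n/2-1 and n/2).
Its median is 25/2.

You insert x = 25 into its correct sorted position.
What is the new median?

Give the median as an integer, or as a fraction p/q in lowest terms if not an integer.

Old list (sorted, length 8): [-13, -12, 0, 12, 13, 15, 16, 20]
Old median = 25/2
Insert x = 25
Old length even (8). Middle pair: indices 3,4 = 12,13.
New length odd (9). New median = single middle element.
x = 25: 8 elements are < x, 0 elements are > x.
New sorted list: [-13, -12, 0, 12, 13, 15, 16, 20, 25]
New median = 13

Answer: 13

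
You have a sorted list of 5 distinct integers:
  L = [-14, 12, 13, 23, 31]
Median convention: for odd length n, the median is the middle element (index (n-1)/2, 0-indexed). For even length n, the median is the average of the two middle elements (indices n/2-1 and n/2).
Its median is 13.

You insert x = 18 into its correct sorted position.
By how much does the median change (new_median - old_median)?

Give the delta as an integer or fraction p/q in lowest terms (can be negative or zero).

Answer: 5/2

Derivation:
Old median = 13
After inserting x = 18: new sorted = [-14, 12, 13, 18, 23, 31]
New median = 31/2
Delta = 31/2 - 13 = 5/2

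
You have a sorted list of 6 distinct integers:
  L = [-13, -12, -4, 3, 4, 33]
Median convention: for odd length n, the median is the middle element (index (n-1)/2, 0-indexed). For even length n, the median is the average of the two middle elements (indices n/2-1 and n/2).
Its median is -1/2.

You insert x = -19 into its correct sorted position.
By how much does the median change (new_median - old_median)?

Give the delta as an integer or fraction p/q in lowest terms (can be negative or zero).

Answer: -7/2

Derivation:
Old median = -1/2
After inserting x = -19: new sorted = [-19, -13, -12, -4, 3, 4, 33]
New median = -4
Delta = -4 - -1/2 = -7/2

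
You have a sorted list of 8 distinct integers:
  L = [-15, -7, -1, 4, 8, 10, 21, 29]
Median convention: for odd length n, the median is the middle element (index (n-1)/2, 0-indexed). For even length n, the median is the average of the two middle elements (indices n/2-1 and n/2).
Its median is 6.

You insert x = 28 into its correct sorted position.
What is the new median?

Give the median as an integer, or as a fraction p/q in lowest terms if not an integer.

Old list (sorted, length 8): [-15, -7, -1, 4, 8, 10, 21, 29]
Old median = 6
Insert x = 28
Old length even (8). Middle pair: indices 3,4 = 4,8.
New length odd (9). New median = single middle element.
x = 28: 7 elements are < x, 1 elements are > x.
New sorted list: [-15, -7, -1, 4, 8, 10, 21, 28, 29]
New median = 8

Answer: 8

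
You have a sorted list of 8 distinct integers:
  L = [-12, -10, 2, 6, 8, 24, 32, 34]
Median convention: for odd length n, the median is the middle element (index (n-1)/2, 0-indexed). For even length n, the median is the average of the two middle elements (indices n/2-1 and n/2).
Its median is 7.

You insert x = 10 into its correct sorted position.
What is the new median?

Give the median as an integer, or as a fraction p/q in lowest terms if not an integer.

Old list (sorted, length 8): [-12, -10, 2, 6, 8, 24, 32, 34]
Old median = 7
Insert x = 10
Old length even (8). Middle pair: indices 3,4 = 6,8.
New length odd (9). New median = single middle element.
x = 10: 5 elements are < x, 3 elements are > x.
New sorted list: [-12, -10, 2, 6, 8, 10, 24, 32, 34]
New median = 8

Answer: 8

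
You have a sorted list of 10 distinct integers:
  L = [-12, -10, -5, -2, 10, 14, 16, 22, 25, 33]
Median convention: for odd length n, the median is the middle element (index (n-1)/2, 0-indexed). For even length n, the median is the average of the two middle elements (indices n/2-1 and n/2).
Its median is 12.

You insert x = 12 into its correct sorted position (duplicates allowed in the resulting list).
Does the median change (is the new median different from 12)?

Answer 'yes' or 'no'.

Old median = 12
Insert x = 12
New median = 12
Changed? no

Answer: no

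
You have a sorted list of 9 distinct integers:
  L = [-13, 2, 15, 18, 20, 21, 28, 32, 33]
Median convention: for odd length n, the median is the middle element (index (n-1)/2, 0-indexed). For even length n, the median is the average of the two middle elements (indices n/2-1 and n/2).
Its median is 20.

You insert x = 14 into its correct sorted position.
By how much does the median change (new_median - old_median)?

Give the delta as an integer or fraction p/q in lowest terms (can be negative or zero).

Answer: -1

Derivation:
Old median = 20
After inserting x = 14: new sorted = [-13, 2, 14, 15, 18, 20, 21, 28, 32, 33]
New median = 19
Delta = 19 - 20 = -1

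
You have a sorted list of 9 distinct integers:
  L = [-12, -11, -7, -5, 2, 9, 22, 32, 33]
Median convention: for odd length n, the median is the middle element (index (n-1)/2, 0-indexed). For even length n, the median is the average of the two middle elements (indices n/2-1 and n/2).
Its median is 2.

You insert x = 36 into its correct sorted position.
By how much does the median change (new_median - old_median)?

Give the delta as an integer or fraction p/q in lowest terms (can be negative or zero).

Old median = 2
After inserting x = 36: new sorted = [-12, -11, -7, -5, 2, 9, 22, 32, 33, 36]
New median = 11/2
Delta = 11/2 - 2 = 7/2

Answer: 7/2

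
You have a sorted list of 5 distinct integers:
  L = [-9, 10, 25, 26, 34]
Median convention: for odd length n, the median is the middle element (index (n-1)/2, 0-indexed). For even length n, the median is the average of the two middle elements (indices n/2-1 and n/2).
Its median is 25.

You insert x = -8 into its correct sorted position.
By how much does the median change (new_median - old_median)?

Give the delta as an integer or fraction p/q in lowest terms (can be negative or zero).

Answer: -15/2

Derivation:
Old median = 25
After inserting x = -8: new sorted = [-9, -8, 10, 25, 26, 34]
New median = 35/2
Delta = 35/2 - 25 = -15/2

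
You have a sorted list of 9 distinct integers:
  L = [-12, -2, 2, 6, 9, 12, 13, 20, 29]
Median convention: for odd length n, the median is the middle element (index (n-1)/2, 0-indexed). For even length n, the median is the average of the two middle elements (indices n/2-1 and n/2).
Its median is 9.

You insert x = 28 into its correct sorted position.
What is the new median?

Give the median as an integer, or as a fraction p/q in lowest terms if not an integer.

Answer: 21/2

Derivation:
Old list (sorted, length 9): [-12, -2, 2, 6, 9, 12, 13, 20, 29]
Old median = 9
Insert x = 28
Old length odd (9). Middle was index 4 = 9.
New length even (10). New median = avg of two middle elements.
x = 28: 8 elements are < x, 1 elements are > x.
New sorted list: [-12, -2, 2, 6, 9, 12, 13, 20, 28, 29]
New median = 21/2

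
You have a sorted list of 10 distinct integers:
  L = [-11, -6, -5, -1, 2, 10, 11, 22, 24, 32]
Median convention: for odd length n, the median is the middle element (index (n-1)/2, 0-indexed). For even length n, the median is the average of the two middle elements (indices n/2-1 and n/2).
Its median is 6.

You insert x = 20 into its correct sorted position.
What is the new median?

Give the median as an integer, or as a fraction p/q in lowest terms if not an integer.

Answer: 10

Derivation:
Old list (sorted, length 10): [-11, -6, -5, -1, 2, 10, 11, 22, 24, 32]
Old median = 6
Insert x = 20
Old length even (10). Middle pair: indices 4,5 = 2,10.
New length odd (11). New median = single middle element.
x = 20: 7 elements are < x, 3 elements are > x.
New sorted list: [-11, -6, -5, -1, 2, 10, 11, 20, 22, 24, 32]
New median = 10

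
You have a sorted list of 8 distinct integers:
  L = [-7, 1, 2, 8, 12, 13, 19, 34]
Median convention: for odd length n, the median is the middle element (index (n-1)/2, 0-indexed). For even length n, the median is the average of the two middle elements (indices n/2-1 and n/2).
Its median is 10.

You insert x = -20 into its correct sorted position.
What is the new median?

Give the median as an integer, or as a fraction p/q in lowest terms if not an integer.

Answer: 8

Derivation:
Old list (sorted, length 8): [-7, 1, 2, 8, 12, 13, 19, 34]
Old median = 10
Insert x = -20
Old length even (8). Middle pair: indices 3,4 = 8,12.
New length odd (9). New median = single middle element.
x = -20: 0 elements are < x, 8 elements are > x.
New sorted list: [-20, -7, 1, 2, 8, 12, 13, 19, 34]
New median = 8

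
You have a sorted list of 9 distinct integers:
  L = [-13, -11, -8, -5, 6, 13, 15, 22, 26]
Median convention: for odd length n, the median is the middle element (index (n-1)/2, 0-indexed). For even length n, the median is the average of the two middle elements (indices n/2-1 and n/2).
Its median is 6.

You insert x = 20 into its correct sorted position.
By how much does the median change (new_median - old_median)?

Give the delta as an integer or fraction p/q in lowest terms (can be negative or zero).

Old median = 6
After inserting x = 20: new sorted = [-13, -11, -8, -5, 6, 13, 15, 20, 22, 26]
New median = 19/2
Delta = 19/2 - 6 = 7/2

Answer: 7/2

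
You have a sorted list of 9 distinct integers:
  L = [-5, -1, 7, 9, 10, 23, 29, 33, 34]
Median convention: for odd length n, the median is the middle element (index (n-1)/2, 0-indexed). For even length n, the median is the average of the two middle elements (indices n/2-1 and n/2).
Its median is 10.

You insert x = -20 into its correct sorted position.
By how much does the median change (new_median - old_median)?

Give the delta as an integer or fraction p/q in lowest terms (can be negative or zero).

Old median = 10
After inserting x = -20: new sorted = [-20, -5, -1, 7, 9, 10, 23, 29, 33, 34]
New median = 19/2
Delta = 19/2 - 10 = -1/2

Answer: -1/2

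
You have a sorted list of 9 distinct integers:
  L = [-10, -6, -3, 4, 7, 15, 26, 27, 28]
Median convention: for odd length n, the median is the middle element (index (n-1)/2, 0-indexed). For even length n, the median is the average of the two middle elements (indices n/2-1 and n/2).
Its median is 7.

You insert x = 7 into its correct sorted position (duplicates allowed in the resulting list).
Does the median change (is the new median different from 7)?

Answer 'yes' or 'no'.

Answer: no

Derivation:
Old median = 7
Insert x = 7
New median = 7
Changed? no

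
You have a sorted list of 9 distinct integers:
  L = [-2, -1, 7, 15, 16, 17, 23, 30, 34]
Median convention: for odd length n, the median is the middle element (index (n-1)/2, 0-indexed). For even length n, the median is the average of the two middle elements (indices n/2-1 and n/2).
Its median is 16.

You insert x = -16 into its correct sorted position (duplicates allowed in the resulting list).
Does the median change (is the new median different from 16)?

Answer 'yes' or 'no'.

Answer: yes

Derivation:
Old median = 16
Insert x = -16
New median = 31/2
Changed? yes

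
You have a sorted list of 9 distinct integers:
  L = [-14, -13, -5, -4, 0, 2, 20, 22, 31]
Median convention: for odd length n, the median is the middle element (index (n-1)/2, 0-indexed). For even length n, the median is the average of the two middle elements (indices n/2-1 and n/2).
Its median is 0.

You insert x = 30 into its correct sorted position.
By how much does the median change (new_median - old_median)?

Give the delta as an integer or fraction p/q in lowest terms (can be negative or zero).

Old median = 0
After inserting x = 30: new sorted = [-14, -13, -5, -4, 0, 2, 20, 22, 30, 31]
New median = 1
Delta = 1 - 0 = 1

Answer: 1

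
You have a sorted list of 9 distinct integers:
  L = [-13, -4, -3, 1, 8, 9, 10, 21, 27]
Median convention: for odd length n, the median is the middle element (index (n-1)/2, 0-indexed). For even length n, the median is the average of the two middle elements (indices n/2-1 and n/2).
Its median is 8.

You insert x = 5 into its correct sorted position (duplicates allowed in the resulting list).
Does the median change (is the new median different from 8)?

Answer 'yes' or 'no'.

Old median = 8
Insert x = 5
New median = 13/2
Changed? yes

Answer: yes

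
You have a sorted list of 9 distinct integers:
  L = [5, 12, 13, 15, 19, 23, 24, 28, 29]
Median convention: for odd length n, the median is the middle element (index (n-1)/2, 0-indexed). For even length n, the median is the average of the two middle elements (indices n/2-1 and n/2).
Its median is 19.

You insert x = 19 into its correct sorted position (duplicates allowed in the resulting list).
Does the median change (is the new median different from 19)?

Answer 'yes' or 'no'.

Answer: no

Derivation:
Old median = 19
Insert x = 19
New median = 19
Changed? no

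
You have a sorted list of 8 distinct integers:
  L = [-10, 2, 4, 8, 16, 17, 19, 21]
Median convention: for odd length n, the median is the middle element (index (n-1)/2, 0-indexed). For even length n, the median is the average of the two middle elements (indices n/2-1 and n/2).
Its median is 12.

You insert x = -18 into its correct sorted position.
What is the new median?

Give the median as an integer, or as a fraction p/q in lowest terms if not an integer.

Answer: 8

Derivation:
Old list (sorted, length 8): [-10, 2, 4, 8, 16, 17, 19, 21]
Old median = 12
Insert x = -18
Old length even (8). Middle pair: indices 3,4 = 8,16.
New length odd (9). New median = single middle element.
x = -18: 0 elements are < x, 8 elements are > x.
New sorted list: [-18, -10, 2, 4, 8, 16, 17, 19, 21]
New median = 8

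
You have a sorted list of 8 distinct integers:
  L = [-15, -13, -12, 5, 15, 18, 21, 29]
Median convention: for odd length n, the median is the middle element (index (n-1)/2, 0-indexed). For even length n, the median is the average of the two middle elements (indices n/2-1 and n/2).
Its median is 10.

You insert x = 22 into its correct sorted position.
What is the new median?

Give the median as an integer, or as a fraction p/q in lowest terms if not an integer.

Answer: 15

Derivation:
Old list (sorted, length 8): [-15, -13, -12, 5, 15, 18, 21, 29]
Old median = 10
Insert x = 22
Old length even (8). Middle pair: indices 3,4 = 5,15.
New length odd (9). New median = single middle element.
x = 22: 7 elements are < x, 1 elements are > x.
New sorted list: [-15, -13, -12, 5, 15, 18, 21, 22, 29]
New median = 15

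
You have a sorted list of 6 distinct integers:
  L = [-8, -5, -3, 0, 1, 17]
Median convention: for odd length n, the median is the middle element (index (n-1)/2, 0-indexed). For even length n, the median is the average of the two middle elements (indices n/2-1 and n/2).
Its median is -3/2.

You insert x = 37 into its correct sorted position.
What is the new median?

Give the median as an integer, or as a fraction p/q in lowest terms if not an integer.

Old list (sorted, length 6): [-8, -5, -3, 0, 1, 17]
Old median = -3/2
Insert x = 37
Old length even (6). Middle pair: indices 2,3 = -3,0.
New length odd (7). New median = single middle element.
x = 37: 6 elements are < x, 0 elements are > x.
New sorted list: [-8, -5, -3, 0, 1, 17, 37]
New median = 0

Answer: 0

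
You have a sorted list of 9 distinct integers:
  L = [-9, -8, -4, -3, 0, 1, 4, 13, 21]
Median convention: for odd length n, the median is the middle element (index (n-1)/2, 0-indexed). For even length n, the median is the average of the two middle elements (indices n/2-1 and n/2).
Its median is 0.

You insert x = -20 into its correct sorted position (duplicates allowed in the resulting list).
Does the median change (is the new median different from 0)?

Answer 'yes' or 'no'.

Old median = 0
Insert x = -20
New median = -3/2
Changed? yes

Answer: yes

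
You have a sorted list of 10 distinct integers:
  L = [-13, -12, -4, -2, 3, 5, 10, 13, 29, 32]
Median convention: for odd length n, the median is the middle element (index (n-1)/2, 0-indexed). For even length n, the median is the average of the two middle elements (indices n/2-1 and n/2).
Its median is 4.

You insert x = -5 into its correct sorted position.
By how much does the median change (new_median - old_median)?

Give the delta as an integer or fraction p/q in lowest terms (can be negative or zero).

Old median = 4
After inserting x = -5: new sorted = [-13, -12, -5, -4, -2, 3, 5, 10, 13, 29, 32]
New median = 3
Delta = 3 - 4 = -1

Answer: -1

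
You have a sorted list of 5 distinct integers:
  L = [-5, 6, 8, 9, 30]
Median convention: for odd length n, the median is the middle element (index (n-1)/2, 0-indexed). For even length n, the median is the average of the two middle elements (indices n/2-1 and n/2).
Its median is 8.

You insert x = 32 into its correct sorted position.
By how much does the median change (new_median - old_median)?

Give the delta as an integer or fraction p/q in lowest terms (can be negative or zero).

Answer: 1/2

Derivation:
Old median = 8
After inserting x = 32: new sorted = [-5, 6, 8, 9, 30, 32]
New median = 17/2
Delta = 17/2 - 8 = 1/2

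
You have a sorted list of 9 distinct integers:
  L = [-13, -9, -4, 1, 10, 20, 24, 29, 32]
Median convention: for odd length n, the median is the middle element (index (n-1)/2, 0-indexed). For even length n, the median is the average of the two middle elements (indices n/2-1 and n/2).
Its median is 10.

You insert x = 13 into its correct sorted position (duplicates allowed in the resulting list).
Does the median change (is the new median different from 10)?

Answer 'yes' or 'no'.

Answer: yes

Derivation:
Old median = 10
Insert x = 13
New median = 23/2
Changed? yes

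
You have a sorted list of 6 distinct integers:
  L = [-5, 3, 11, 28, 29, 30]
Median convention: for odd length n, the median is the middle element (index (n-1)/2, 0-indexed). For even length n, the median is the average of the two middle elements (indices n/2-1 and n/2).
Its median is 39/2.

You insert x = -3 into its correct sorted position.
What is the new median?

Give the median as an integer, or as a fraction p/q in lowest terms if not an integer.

Old list (sorted, length 6): [-5, 3, 11, 28, 29, 30]
Old median = 39/2
Insert x = -3
Old length even (6). Middle pair: indices 2,3 = 11,28.
New length odd (7). New median = single middle element.
x = -3: 1 elements are < x, 5 elements are > x.
New sorted list: [-5, -3, 3, 11, 28, 29, 30]
New median = 11

Answer: 11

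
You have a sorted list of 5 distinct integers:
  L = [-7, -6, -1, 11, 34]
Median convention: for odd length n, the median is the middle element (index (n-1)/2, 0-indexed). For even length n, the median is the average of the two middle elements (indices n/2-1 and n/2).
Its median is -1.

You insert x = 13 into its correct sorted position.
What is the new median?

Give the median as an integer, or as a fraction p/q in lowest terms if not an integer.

Old list (sorted, length 5): [-7, -6, -1, 11, 34]
Old median = -1
Insert x = 13
Old length odd (5). Middle was index 2 = -1.
New length even (6). New median = avg of two middle elements.
x = 13: 4 elements are < x, 1 elements are > x.
New sorted list: [-7, -6, -1, 11, 13, 34]
New median = 5

Answer: 5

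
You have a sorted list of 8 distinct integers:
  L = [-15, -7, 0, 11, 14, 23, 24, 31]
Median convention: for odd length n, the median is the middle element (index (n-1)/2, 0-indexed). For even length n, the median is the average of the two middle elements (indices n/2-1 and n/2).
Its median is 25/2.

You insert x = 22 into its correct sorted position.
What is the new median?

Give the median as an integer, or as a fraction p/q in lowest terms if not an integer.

Answer: 14

Derivation:
Old list (sorted, length 8): [-15, -7, 0, 11, 14, 23, 24, 31]
Old median = 25/2
Insert x = 22
Old length even (8). Middle pair: indices 3,4 = 11,14.
New length odd (9). New median = single middle element.
x = 22: 5 elements are < x, 3 elements are > x.
New sorted list: [-15, -7, 0, 11, 14, 22, 23, 24, 31]
New median = 14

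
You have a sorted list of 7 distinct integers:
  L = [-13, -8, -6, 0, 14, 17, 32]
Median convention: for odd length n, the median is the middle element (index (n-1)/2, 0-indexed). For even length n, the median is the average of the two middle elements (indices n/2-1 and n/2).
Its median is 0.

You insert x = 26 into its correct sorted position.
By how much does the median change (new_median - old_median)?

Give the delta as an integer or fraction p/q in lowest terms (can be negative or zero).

Answer: 7

Derivation:
Old median = 0
After inserting x = 26: new sorted = [-13, -8, -6, 0, 14, 17, 26, 32]
New median = 7
Delta = 7 - 0 = 7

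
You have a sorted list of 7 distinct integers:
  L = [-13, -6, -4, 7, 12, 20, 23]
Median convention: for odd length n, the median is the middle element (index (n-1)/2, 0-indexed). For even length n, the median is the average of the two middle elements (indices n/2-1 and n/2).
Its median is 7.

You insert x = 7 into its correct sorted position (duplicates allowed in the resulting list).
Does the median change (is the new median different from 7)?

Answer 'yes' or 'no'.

Old median = 7
Insert x = 7
New median = 7
Changed? no

Answer: no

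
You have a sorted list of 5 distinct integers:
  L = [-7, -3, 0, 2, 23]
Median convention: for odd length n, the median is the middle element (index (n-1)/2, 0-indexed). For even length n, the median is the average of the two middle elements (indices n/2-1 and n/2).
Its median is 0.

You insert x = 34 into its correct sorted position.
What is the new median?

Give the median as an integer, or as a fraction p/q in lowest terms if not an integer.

Answer: 1

Derivation:
Old list (sorted, length 5): [-7, -3, 0, 2, 23]
Old median = 0
Insert x = 34
Old length odd (5). Middle was index 2 = 0.
New length even (6). New median = avg of two middle elements.
x = 34: 5 elements are < x, 0 elements are > x.
New sorted list: [-7, -3, 0, 2, 23, 34]
New median = 1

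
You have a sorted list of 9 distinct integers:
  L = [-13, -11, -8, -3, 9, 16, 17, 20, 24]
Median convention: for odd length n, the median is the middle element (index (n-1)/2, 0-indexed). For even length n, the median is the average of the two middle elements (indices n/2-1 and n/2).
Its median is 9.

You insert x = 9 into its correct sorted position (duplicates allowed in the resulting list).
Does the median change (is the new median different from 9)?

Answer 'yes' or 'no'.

Answer: no

Derivation:
Old median = 9
Insert x = 9
New median = 9
Changed? no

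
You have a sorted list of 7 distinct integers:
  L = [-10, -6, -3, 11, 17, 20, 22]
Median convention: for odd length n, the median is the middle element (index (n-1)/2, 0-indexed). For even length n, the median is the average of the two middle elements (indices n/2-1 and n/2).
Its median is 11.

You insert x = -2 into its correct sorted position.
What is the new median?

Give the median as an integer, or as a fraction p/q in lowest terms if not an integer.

Old list (sorted, length 7): [-10, -6, -3, 11, 17, 20, 22]
Old median = 11
Insert x = -2
Old length odd (7). Middle was index 3 = 11.
New length even (8). New median = avg of two middle elements.
x = -2: 3 elements are < x, 4 elements are > x.
New sorted list: [-10, -6, -3, -2, 11, 17, 20, 22]
New median = 9/2

Answer: 9/2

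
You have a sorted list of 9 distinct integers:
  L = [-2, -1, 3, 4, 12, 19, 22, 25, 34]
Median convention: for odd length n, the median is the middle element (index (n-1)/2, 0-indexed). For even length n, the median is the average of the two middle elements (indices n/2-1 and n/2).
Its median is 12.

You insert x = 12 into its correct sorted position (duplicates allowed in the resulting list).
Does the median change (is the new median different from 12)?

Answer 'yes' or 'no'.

Old median = 12
Insert x = 12
New median = 12
Changed? no

Answer: no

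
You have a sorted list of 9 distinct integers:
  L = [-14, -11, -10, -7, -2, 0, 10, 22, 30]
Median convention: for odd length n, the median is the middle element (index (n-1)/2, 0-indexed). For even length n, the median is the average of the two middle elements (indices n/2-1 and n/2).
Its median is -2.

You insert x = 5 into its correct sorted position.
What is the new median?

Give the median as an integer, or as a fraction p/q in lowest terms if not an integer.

Old list (sorted, length 9): [-14, -11, -10, -7, -2, 0, 10, 22, 30]
Old median = -2
Insert x = 5
Old length odd (9). Middle was index 4 = -2.
New length even (10). New median = avg of two middle elements.
x = 5: 6 elements are < x, 3 elements are > x.
New sorted list: [-14, -11, -10, -7, -2, 0, 5, 10, 22, 30]
New median = -1

Answer: -1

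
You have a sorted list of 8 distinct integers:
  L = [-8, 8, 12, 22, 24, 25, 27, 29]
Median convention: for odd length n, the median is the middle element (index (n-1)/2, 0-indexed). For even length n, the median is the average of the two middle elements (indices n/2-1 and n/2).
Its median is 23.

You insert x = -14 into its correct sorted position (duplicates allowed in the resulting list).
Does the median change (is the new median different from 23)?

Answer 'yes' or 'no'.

Answer: yes

Derivation:
Old median = 23
Insert x = -14
New median = 22
Changed? yes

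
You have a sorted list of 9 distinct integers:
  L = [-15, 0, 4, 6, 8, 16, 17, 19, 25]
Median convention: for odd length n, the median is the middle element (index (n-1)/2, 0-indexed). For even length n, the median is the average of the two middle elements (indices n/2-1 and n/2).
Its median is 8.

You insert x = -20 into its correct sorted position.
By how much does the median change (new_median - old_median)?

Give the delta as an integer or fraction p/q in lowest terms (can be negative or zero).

Old median = 8
After inserting x = -20: new sorted = [-20, -15, 0, 4, 6, 8, 16, 17, 19, 25]
New median = 7
Delta = 7 - 8 = -1

Answer: -1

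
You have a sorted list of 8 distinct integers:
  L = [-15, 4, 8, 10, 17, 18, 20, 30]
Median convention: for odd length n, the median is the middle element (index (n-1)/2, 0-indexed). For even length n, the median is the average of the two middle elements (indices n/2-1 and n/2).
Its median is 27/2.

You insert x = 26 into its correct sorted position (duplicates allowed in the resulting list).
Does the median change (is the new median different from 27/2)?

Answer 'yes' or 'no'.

Answer: yes

Derivation:
Old median = 27/2
Insert x = 26
New median = 17
Changed? yes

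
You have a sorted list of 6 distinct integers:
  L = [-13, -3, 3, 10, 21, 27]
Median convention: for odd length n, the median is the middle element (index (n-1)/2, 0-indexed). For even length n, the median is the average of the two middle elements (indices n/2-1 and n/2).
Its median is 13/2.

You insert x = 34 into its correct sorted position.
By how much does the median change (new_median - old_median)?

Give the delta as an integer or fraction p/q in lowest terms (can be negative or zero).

Old median = 13/2
After inserting x = 34: new sorted = [-13, -3, 3, 10, 21, 27, 34]
New median = 10
Delta = 10 - 13/2 = 7/2

Answer: 7/2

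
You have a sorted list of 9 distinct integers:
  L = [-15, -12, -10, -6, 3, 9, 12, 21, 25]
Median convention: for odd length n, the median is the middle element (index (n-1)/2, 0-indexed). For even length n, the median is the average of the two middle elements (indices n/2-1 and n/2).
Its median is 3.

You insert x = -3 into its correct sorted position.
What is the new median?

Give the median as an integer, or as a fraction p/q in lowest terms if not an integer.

Answer: 0

Derivation:
Old list (sorted, length 9): [-15, -12, -10, -6, 3, 9, 12, 21, 25]
Old median = 3
Insert x = -3
Old length odd (9). Middle was index 4 = 3.
New length even (10). New median = avg of two middle elements.
x = -3: 4 elements are < x, 5 elements are > x.
New sorted list: [-15, -12, -10, -6, -3, 3, 9, 12, 21, 25]
New median = 0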